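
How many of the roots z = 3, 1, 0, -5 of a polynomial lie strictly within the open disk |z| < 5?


Step 1: Check each root:
  z = 3: |3| = 3 < 5
  z = 1: |1| = 1 < 5
  z = 0: |0| = 0 < 5
  z = -5: |-5| = 5 >= 5
Step 2: Count = 3

3


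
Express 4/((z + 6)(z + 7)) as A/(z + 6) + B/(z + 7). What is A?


Step 1: Multiply both sides by (z + 6) and set z = -6
Step 2: A = 4 / (-6 + 7)
Step 3: A = 4 / 1
Step 4: A = 4

4


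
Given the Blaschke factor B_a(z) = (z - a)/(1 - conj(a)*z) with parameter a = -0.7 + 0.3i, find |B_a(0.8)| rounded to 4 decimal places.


Step 1: Numerator z0 - a = 0.8 - (-0.7 + 0.3i) = 1.5 - 0.3i
Step 2: Denominator 1 - conj(a)*z0 = 1 - (-0.7 - 0.3i)*0.8 = 1.56 + 0.24i
Step 3: |z0 - a|^2 = 1.5^2 + (-0.3)^2 = 2.34; |1 - conj(a)*z0|^2 = 1.56^2 + 0.24^2 = 2.4912
Step 4: |B_a(0.8)| = sqrt(2.34 / 2.4912) = sqrt(0.939306)
Step 5: = 0.9692

0.9692


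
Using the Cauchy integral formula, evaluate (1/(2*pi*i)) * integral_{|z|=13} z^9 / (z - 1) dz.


Step 1: f(z) = z^9, a = 1 is inside |z| = 13
Step 2: By Cauchy integral formula: (1/(2pi*i)) * integral = f(a)
Step 3: f(1) = 1^9 = 1

1


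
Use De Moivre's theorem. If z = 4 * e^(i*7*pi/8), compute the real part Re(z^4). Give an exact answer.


Step 1: By De Moivre's theorem, z^4 = 4^4 * e^(i*4*7*pi/8) = 256 * (cos(7*pi/2) + i*sin(7*pi/2))
Step 2: |z|^4 = 4^4 = 256
Step 3: Reduce the angle mod 2*pi: 7*pi/2 - 2*pi = 3*pi/2
Step 4: cos(3*pi/2) = 0
Step 5: Re(z^4) = 256 * 0 = 0

0


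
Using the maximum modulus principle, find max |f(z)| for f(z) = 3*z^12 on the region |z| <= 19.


Step 1: On |z| = 19, |f(z)| = 3 * |z|^12 = 3 * 19^12
Step 2: By maximum modulus principle, maximum is on boundary.
Step 3: Maximum = 3 * 2213314919066161 = 6639944757198483

6639944757198483


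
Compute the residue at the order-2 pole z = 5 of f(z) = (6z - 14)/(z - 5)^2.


Step 1: Pole of order 2 at z = 5
Step 2: Res = lim d/dz [(z - 5)^2 * f(z)] as z -> 5
Step 3: (z - 5)^2 * f(z) = 6z - 14
Step 4: d/dz[6z - 14] = 6

6


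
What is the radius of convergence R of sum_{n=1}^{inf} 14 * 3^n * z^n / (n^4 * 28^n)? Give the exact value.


Step 1: General term a_n = 14 * 3^n / (n^4 * 28^n)
Step 2: By the root test, |a_n|^(1/n) = 14^(1/n) * 3 / (n^(4/n) * 28) -> 3/28 as n -> infinity (since 14^(1/n) -> 1 and n^(4/n) -> 1)
Step 3: R = 1/lim|a_n|^(1/n) = 28/3

28/3


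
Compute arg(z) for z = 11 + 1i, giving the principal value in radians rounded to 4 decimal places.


Step 1: z = 11 + 1i
Step 2: arg(z) = atan2(1, 11)
Step 3: arg(z) = 0.0907

0.0907


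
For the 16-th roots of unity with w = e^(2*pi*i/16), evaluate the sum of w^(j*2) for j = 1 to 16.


Step 1: The sum sum_{j=1}^{n} w^(k*j) equals n if n | k, else 0.
Step 2: Here n = 16, k = 2
Step 3: Does n divide k? 16 | 2 -> False
Step 4: Sum = 0

0


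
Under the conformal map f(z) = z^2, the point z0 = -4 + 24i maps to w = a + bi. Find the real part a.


Step 1: z0 = -4 + 24i
Step 2: z0^2 = (-4)^2 - 24^2 - 192i
Step 3: real part = 16 - 576 = -560

-560


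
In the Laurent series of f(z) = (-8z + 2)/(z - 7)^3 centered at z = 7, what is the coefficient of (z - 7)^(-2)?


Step 1: Write the numerator in powers of (z - 7): -8z + 2 = -8(z - 7) + (-8*7 + 2) = -8(z - 7) - 54
Step 2: Divide by (z - 7)^3: f(z) = -54(z - 7)^(-3) - 8(z - 7)^(-2)
Step 3: This finite sum is the Laurent series of f about z = 7.
Step 4: Coefficient of (z - 7)^(-2) = coefficient of (z - 7) in the re-centred numerator = -8

-8


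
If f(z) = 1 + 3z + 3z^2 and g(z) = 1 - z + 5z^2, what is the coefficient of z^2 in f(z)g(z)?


Step 1: z^2 term in f*g comes from: (1)*(5z^2) + (3z)*(-z) + (3z^2)*(1)
Step 2: = 5 - 3 + 3
Step 3: = 5

5


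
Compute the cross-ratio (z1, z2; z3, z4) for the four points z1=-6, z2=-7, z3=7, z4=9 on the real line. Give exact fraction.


Step 1: (z1-z3)(z2-z4) = (-13) * (-16) = 208
Step 2: (z1-z4)(z2-z3) = (-15) * (-14) = 210
Step 3: Cross-ratio = 208/210 = 104/105

104/105


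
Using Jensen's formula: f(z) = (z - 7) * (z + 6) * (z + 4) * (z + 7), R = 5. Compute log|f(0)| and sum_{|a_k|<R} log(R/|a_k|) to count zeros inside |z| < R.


Jensen's formula: (1/2pi)*integral log|f(Re^it)|dt = log|f(0)| + sum_{|a_k|<R} log(R/|a_k|)
Step 1: f(0) = (-7) * 6 * 4 * 7 = -1176
Step 2: log|f(0)| = log|7| + log|-6| + log|-4| + log|-7| = 7.0699
Step 3: Zeros inside |z| < 5: -4
Step 4: Jensen sum = log(5/4) = 0.2231
Step 5: n(R) = number of terms in the Jensen sum = count of zeros inside |z| < 5 = 1

1


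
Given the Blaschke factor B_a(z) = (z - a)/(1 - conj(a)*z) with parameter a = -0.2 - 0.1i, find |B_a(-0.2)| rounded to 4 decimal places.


Step 1: Numerator z0 - a = -0.2 - (-0.2 - 0.1i) = 0 + 0.1i
Step 2: Denominator 1 - conj(a)*z0 = 1 - (-0.2 + 0.1i)*(-0.2) = 0.96 + 0.02i
Step 3: |z0 - a|^2 = 0^2 + 0.1^2 = 0.01; |1 - conj(a)*z0|^2 = 0.96^2 + 0.02^2 = 0.922
Step 4: |B_a(-0.2)| = sqrt(0.01 / 0.922) = sqrt(0.010846)
Step 5: = 0.1041

0.1041


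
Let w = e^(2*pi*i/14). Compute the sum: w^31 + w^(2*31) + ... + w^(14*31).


Step 1: The sum sum_{j=1}^{n} w^(k*j) equals n if n | k, else 0.
Step 2: Here n = 14, k = 31
Step 3: Does n divide k? 14 | 31 -> False
Step 4: Sum = 0

0


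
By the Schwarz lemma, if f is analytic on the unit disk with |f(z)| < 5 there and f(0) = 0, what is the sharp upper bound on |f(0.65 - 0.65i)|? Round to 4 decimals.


Step 1: g = f/5 maps D -> D with g(0) = 0, so by the Schwarz lemma |g(z)| <= |z|, i.e. |f(z)| <= 5|z|; this is sharp (f(z) = 5z).
Step 2: |z0|^2 = 0.65^2 + (-0.65)^2 = 0.845
Step 3: |z0| = sqrt(0.845) = 0.919239
Step 4: Best bound = 5 * |z0| = 5 * 0.919239 = 4.5962

4.5962


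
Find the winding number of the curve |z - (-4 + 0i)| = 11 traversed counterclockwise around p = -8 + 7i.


Step 1: Center c = (-4, 0), radius = 11
Step 2: |p - c|^2 = (-4)^2 + 7^2 = 65
Step 3: r^2 = 121
Step 4: |p-c| < r so winding number = 1

1


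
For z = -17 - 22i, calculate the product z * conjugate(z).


Step 1: conj(z) = -17 + 22i
Step 2: z * conj(z) = (-17)^2 + (-22)^2
Step 3: = 289 + 484 = 773

773


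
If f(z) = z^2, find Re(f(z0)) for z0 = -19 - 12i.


Step 1: z0 = -19 - 12i
Step 2: z0^2 = (-19)^2 - (-12)^2 + 456i
Step 3: real part = 361 - 144 = 217

217


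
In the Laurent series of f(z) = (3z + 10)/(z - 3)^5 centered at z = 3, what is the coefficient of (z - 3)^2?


Step 1: Write the numerator in powers of (z - 3): 3z + 10 = 3(z - 3) + (3*3 + 10) = 3(z - 3) + 19
Step 2: Divide by (z - 3)^5: f(z) = 19(z - 3)^(-5) + 3(z - 3)^(-4)
Step 3: This finite sum is the Laurent series of f about z = 3.
Step 4: Only the powers -5 and -4 appear, so the coefficient of (z - 3)^2 = 0

0


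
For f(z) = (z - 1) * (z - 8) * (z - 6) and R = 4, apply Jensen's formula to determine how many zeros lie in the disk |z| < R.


Jensen's formula: (1/2pi)*integral log|f(Re^it)|dt = log|f(0)| + sum_{|a_k|<R} log(R/|a_k|)
Step 1: f(0) = (-1) * (-8) * (-6) = -48
Step 2: log|f(0)| = log|1| + log|8| + log|6| = 3.8712
Step 3: Zeros inside |z| < 4: 1
Step 4: Jensen sum = log(4/1) = 1.3863
Step 5: n(R) = number of terms in the Jensen sum = count of zeros inside |z| < 4 = 1

1


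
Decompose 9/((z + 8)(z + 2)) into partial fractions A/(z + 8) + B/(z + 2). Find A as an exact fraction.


Step 1: Multiply both sides by (z + 8) and set z = -8
Step 2: A = 9 / (-8 + 2)
Step 3: A = 9 / (-6)
Step 4: A = -3/2

-3/2


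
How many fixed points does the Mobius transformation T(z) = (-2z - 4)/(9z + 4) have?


Step 1: Fixed points satisfy T(z) = z
Step 2: 9z^2 + 6z + 4 = 0
Step 3: Discriminant = 6^2 - 4*9*4 = -108
Step 4: Number of fixed points = 2

2


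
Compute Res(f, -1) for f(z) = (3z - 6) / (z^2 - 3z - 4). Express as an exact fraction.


Step 1: Q(z) = z^2 - 3z - 4 = (z + 1)(z - 4)
Step 2: Q'(z) = 2z - 3
Step 3: Q'(-1) = -5, P(-1) = -9
Step 4: Res = P(-1)/Q'(-1) = -9/(-5) = 9/5

9/5


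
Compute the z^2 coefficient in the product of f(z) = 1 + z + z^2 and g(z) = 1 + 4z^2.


Step 1: z^2 term in f*g comes from: (1)*(4z^2) + (z)*(0) + (z^2)*(1)
Step 2: = 4 + 0 + 1
Step 3: = 5

5


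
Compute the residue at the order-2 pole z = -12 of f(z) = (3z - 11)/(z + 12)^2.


Step 1: Pole of order 2 at z = -12
Step 2: Res = lim d/dz [(z + 12)^2 * f(z)] as z -> -12
Step 3: (z + 12)^2 * f(z) = 3z - 11
Step 4: d/dz[3z - 11] = 3

3


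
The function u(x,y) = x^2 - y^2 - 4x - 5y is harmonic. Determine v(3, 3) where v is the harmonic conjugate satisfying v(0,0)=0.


Step 1: v_x = -u_y = 2y + 5
Step 2: v_y = u_x = 2x - 4
Step 3: v = 2xy + 5x - 4y + C
Step 4: v(0,0) = 0 => C = 0
Step 5: v(3, 3) = 21

21


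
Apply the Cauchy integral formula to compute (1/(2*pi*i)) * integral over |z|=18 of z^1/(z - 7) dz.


Step 1: f(z) = z^1, a = 7 is inside |z| = 18
Step 2: By Cauchy integral formula: (1/(2pi*i)) * integral = f(a)
Step 3: f(7) = 7^1 = 7

7


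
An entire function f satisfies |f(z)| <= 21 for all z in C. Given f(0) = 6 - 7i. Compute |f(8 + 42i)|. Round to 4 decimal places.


Step 1: By Liouville's theorem, a bounded entire function is constant.
Step 2: f(z) = f(0) = 6 - 7i for all z.
Step 3: |f(w)| = |6 - 7i| = sqrt(36 + 49)
Step 4: = 9.2195

9.2195


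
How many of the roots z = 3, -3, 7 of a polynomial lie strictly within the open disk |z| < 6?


Step 1: Check each root:
  z = 3: |3| = 3 < 6
  z = -3: |-3| = 3 < 6
  z = 7: |7| = 7 >= 6
Step 2: Count = 2

2


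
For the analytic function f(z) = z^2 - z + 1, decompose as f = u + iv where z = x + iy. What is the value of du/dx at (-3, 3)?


Step 1: f(z) = (x+iy)^2 - (x+iy) + 1
Step 2: u = (x^2 - y^2) - x + 1
Step 3: u_x = 2x - 1
Step 4: At (-3, 3): u_x = -6 - 1 = -7

-7


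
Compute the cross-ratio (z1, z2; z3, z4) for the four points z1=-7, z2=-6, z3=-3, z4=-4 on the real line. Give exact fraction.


Step 1: (z1-z3)(z2-z4) = (-4) * (-2) = 8
Step 2: (z1-z4)(z2-z3) = (-3) * (-3) = 9
Step 3: Cross-ratio = 8/9 = 8/9

8/9


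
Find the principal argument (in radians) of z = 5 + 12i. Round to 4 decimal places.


Step 1: z = 5 + 12i
Step 2: arg(z) = atan2(12, 5)
Step 3: arg(z) = 1.176

1.176


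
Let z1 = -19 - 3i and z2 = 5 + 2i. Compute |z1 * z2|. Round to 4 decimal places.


Step 1: |z1| = sqrt((-19)^2 + (-3)^2) = sqrt(370)
Step 2: |z2| = sqrt(5^2 + 2^2) = sqrt(29)
Step 3: |z1*z2| = |z1|*|z2| = sqrt(370) * sqrt(29) = sqrt(370 * 29) = sqrt(10730)
Step 4: = 103.5857

103.5857


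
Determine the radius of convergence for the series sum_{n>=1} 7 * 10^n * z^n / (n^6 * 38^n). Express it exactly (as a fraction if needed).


Step 1: General term a_n = 7 * 10^n / (n^6 * 38^n)
Step 2: By the root test, |a_n|^(1/n) = 7^(1/n) * 10 / (n^(6/n) * 38) -> 10/38 as n -> infinity (since 7^(1/n) -> 1 and n^(6/n) -> 1)
Step 3: R = 1/lim|a_n|^(1/n) = 38/10 = 19/5

19/5


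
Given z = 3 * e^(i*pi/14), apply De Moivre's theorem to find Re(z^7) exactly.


Step 1: By De Moivre's theorem, z^7 = 3^7 * e^(i*7*pi/14) = 2187 * (cos(pi/2) + i*sin(pi/2))
Step 2: |z|^7 = 3^7 = 2187
Step 3: The angle pi/2 already lies in [0, 2*pi)
Step 4: cos(pi/2) = 0
Step 5: Re(z^7) = 2187 * 0 = 0

0


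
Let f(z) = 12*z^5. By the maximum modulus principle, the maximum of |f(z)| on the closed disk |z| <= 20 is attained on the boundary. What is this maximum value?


Step 1: On |z| = 20, |f(z)| = 12 * |z|^5 = 12 * 20^5
Step 2: By maximum modulus principle, maximum is on boundary.
Step 3: Maximum = 12 * 3200000 = 38400000

38400000


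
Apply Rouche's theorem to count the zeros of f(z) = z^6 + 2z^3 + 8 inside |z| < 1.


Step 1: On |z| = 1 the three terms have sizes |z^6| = 1^6 = 1, |2z^3| = 2*1^3 = 2, |8| = 8
Step 2: The dominant term is g(z) = 8; let h(z) = z^6 + 2z^3 so f = g + h
Step 3: On |z| = 1: |g| = 8 and |h| <= 1 + 2 = 3
Step 4: Since 8 > 3, |h| < |g| on |z| = 1, so by Rouche f has the same number of zeros as g inside |z| < 1
Step 5: g(z) = 8 is a nonzero constant with no zeros inside |z| < 1. Answer = 0

0


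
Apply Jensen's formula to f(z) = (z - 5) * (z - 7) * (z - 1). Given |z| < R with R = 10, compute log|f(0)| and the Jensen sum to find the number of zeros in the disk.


Jensen's formula: (1/2pi)*integral log|f(Re^it)|dt = log|f(0)| + sum_{|a_k|<R} log(R/|a_k|)
Step 1: f(0) = (-5) * (-7) * (-1) = -35
Step 2: log|f(0)| = log|5| + log|7| + log|1| = 3.5553
Step 3: Zeros inside |z| < 10: 5, 7, 1
Step 4: Jensen sum = log(10/5) + log(10/7) + log(10/1) = 3.3524
Step 5: n(R) = number of terms in the Jensen sum = count of zeros inside |z| < 10 = 3

3


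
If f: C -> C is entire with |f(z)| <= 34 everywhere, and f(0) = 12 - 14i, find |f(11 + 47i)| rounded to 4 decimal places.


Step 1: By Liouville's theorem, a bounded entire function is constant.
Step 2: f(z) = f(0) = 12 - 14i for all z.
Step 3: |f(w)| = |12 - 14i| = sqrt(144 + 196)
Step 4: = 18.4391

18.4391


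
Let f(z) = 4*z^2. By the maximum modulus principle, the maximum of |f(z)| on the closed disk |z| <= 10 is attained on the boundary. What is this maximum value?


Step 1: On |z| = 10, |f(z)| = 4 * |z|^2 = 4 * 10^2
Step 2: By maximum modulus principle, maximum is on boundary.
Step 3: Maximum = 4 * 100 = 400

400


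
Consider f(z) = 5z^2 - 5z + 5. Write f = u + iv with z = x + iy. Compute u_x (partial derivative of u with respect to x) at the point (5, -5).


Step 1: f(z) = 5(x+iy)^2 - 5(x+iy) + 5
Step 2: u = 5(x^2 - y^2) - 5x + 5
Step 3: u_x = 10x - 5
Step 4: At (5, -5): u_x = 50 - 5 = 45

45


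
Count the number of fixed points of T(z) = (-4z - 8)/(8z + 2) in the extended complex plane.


Step 1: Fixed points satisfy T(z) = z
Step 2: 8z^2 + 6z + 8 = 0
Step 3: Discriminant = 6^2 - 4*8*8 = -220
Step 4: Number of fixed points = 2

2


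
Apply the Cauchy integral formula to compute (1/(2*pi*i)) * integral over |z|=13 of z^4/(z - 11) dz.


Step 1: f(z) = z^4, a = 11 is inside |z| = 13
Step 2: By Cauchy integral formula: (1/(2pi*i)) * integral = f(a)
Step 3: f(11) = 11^4 = 14641

14641


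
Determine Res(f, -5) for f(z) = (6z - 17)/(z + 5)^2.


Step 1: Pole of order 2 at z = -5
Step 2: Res = lim d/dz [(z + 5)^2 * f(z)] as z -> -5
Step 3: (z + 5)^2 * f(z) = 6z - 17
Step 4: d/dz[6z - 17] = 6

6


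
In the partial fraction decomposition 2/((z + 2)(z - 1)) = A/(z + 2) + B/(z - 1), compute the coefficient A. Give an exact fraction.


Step 1: Multiply both sides by (z + 2) and set z = -2
Step 2: A = 2 / (-2 - 1)
Step 3: A = 2 / (-3)
Step 4: A = -2/3

-2/3


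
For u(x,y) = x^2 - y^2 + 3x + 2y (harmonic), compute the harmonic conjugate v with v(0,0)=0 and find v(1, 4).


Step 1: v_x = -u_y = 2y - 2
Step 2: v_y = u_x = 2x + 3
Step 3: v = 2xy - 2x + 3y + C
Step 4: v(0,0) = 0 => C = 0
Step 5: v(1, 4) = 18

18


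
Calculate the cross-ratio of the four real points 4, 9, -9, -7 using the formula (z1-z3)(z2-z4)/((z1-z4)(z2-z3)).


Step 1: (z1-z3)(z2-z4) = 13 * 16 = 208
Step 2: (z1-z4)(z2-z3) = 11 * 18 = 198
Step 3: Cross-ratio = 208/198 = 104/99

104/99


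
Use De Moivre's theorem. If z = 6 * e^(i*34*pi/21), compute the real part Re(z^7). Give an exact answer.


Step 1: By De Moivre's theorem, z^7 = 6^7 * e^(i*7*34*pi/21) = 279936 * (cos(34*pi/3) + i*sin(34*pi/3))
Step 2: |z|^7 = 6^7 = 279936
Step 3: Reduce the angle mod 2*pi: 34*pi/3 - 10*pi = 4*pi/3
Step 4: cos(4*pi/3) = -1/2
Step 5: Re(z^7) = 279936 * (-1/2) = -139968

-139968


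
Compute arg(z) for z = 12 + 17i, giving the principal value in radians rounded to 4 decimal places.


Step 1: z = 12 + 17i
Step 2: arg(z) = atan2(17, 12)
Step 3: arg(z) = 0.9561

0.9561


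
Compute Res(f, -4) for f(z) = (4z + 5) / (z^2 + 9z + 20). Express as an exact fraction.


Step 1: Q(z) = z^2 + 9z + 20 = (z + 4)(z + 5)
Step 2: Q'(z) = 2z + 9
Step 3: Q'(-4) = 1, P(-4) = -11
Step 4: Res = P(-4)/Q'(-4) = -11/1 = -11

-11


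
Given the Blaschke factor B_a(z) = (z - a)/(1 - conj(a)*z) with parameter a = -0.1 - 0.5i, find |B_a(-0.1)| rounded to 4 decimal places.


Step 1: Numerator z0 - a = -0.1 - (-0.1 - 0.5i) = 0 + 0.5i
Step 2: Denominator 1 - conj(a)*z0 = 1 - (-0.1 + 0.5i)*(-0.1) = 0.99 + 0.05i
Step 3: |z0 - a|^2 = 0^2 + 0.5^2 = 0.25; |1 - conj(a)*z0|^2 = 0.99^2 + 0.05^2 = 0.9826
Step 4: |B_a(-0.1)| = sqrt(0.25 / 0.9826) = sqrt(0.254427)
Step 5: = 0.5044

0.5044


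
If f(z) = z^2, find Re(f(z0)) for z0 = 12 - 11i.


Step 1: z0 = 12 - 11i
Step 2: z0^2 = 12^2 - (-11)^2 - 264i
Step 3: real part = 144 - 121 = 23

23


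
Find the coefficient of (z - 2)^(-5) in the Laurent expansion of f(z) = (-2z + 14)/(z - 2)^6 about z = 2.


Step 1: Write the numerator in powers of (z - 2): -2z + 14 = -2(z - 2) + (-2*2 + 14) = -2(z - 2) + 10
Step 2: Divide by (z - 2)^6: f(z) = 10(z - 2)^(-6) - 2(z - 2)^(-5)
Step 3: This finite sum is the Laurent series of f about z = 2.
Step 4: Coefficient of (z - 2)^(-5) = coefficient of (z - 2) in the re-centred numerator = -2

-2


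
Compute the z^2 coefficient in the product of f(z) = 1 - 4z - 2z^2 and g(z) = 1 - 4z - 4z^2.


Step 1: z^2 term in f*g comes from: (1)*(-4z^2) + (-4z)*(-4z) + (-2z^2)*(1)
Step 2: = -4 + 16 - 2
Step 3: = 10

10


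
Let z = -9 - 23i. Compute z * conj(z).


Step 1: conj(z) = -9 + 23i
Step 2: z * conj(z) = (-9)^2 + (-23)^2
Step 3: = 81 + 529 = 610

610


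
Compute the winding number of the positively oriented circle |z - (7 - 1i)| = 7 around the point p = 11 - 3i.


Step 1: Center c = (7, -1), radius = 7
Step 2: |p - c|^2 = 4^2 + (-2)^2 = 20
Step 3: r^2 = 49
Step 4: |p-c| < r so winding number = 1

1


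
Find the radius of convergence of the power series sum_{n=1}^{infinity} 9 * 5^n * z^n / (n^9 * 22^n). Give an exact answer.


Step 1: General term a_n = 9 * 5^n / (n^9 * 22^n)
Step 2: By the root test, |a_n|^(1/n) = 9^(1/n) * 5 / (n^(9/n) * 22) -> 5/22 as n -> infinity (since 9^(1/n) -> 1 and n^(9/n) -> 1)
Step 3: R = 1/lim|a_n|^(1/n) = 22/5

22/5


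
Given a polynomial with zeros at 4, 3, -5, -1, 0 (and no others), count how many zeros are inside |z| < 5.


Step 1: Check each root:
  z = 4: |4| = 4 < 5
  z = 3: |3| = 3 < 5
  z = -5: |-5| = 5 >= 5
  z = -1: |-1| = 1 < 5
  z = 0: |0| = 0 < 5
Step 2: Count = 4

4


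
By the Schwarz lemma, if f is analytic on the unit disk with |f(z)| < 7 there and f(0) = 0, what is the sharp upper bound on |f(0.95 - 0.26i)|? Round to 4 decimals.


Step 1: g = f/7 maps D -> D with g(0) = 0, so by the Schwarz lemma |g(z)| <= |z|, i.e. |f(z)| <= 7|z|; this is sharp (f(z) = 7z).
Step 2: |z0|^2 = 0.95^2 + (-0.26)^2 = 0.9701
Step 3: |z0| = sqrt(0.9701) = 0.984937
Step 4: Best bound = 7 * |z0| = 7 * 0.984937 = 6.8946

6.8946


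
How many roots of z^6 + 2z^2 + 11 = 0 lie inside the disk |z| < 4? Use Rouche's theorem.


Step 1: On |z| = 4 the three terms have sizes |z^6| = 4^6 = 4096, |2z^2| = 2*4^2 = 32, |11| = 11
Step 2: The dominant term is g(z) = z^6; let h(z) = 2z^2 + 11 so f = g + h
Step 3: On |z| = 4: |g| = 4096 and |h| <= 32 + 11 = 43
Step 4: Since 4096 > 43, |h| < |g| on |z| = 4, so by Rouche f has the same number of zeros as g inside |z| < 4
Step 5: g(z) = z^6 has 6 zeros (all at the origin) inside |z| < 4. Answer = 6

6


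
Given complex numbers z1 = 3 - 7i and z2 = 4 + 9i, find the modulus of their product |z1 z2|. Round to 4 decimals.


Step 1: |z1| = sqrt(3^2 + (-7)^2) = sqrt(58)
Step 2: |z2| = sqrt(4^2 + 9^2) = sqrt(97)
Step 3: |z1*z2| = |z1|*|z2| = sqrt(58) * sqrt(97) = sqrt(58 * 97) = sqrt(5626)
Step 4: = 75.0067

75.0067


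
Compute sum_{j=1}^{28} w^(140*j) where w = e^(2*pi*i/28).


Step 1: The sum sum_{j=1}^{n} w^(k*j) equals n if n | k, else 0.
Step 2: Here n = 28, k = 140
Step 3: Does n divide k? 28 | 140 -> True
Step 4: Sum = 28

28


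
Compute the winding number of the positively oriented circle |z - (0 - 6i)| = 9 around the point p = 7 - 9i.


Step 1: Center c = (0, -6), radius = 9
Step 2: |p - c|^2 = 7^2 + (-3)^2 = 58
Step 3: r^2 = 81
Step 4: |p-c| < r so winding number = 1

1


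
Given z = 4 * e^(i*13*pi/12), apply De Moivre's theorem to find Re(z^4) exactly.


Step 1: By De Moivre's theorem, z^4 = 4^4 * e^(i*4*13*pi/12) = 256 * (cos(13*pi/3) + i*sin(13*pi/3))
Step 2: |z|^4 = 4^4 = 256
Step 3: Reduce the angle mod 2*pi: 13*pi/3 - 4*pi = pi/3
Step 4: cos(pi/3) = 1/2
Step 5: Re(z^4) = 256 * 1/2 = 128

128


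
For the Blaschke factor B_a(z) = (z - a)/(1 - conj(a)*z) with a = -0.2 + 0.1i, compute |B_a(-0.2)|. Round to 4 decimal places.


Step 1: Numerator z0 - a = -0.2 - (-0.2 + 0.1i) = 0 - 0.1i
Step 2: Denominator 1 - conj(a)*z0 = 1 - (-0.2 - 0.1i)*(-0.2) = 0.96 - 0.02i
Step 3: |z0 - a|^2 = 0^2 + (-0.1)^2 = 0.01; |1 - conj(a)*z0|^2 = 0.96^2 + (-0.02)^2 = 0.922
Step 4: |B_a(-0.2)| = sqrt(0.01 / 0.922) = sqrt(0.010846)
Step 5: = 0.1041

0.1041


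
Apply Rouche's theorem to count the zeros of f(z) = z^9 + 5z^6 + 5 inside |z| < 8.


Step 1: On |z| = 8 the three terms have sizes |z^9| = 8^9 = 134217728, |5z^6| = 5*8^6 = 1310720, |5| = 5
Step 2: The dominant term is g(z) = z^9; let h(z) = 5z^6 + 5 so f = g + h
Step 3: On |z| = 8: |g| = 134217728 and |h| <= 1310720 + 5 = 1310725
Step 4: Since 134217728 > 1310725, |h| < |g| on |z| = 8, so by Rouche f has the same number of zeros as g inside |z| < 8
Step 5: g(z) = z^9 has 9 zeros (all at the origin) inside |z| < 8. Answer = 9

9


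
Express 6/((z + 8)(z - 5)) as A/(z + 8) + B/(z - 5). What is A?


Step 1: Multiply both sides by (z + 8) and set z = -8
Step 2: A = 6 / (-8 - 5)
Step 3: A = 6 / (-13)
Step 4: A = -6/13

-6/13


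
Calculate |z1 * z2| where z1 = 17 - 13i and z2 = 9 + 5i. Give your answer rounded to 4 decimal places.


Step 1: |z1| = sqrt(17^2 + (-13)^2) = sqrt(458)
Step 2: |z2| = sqrt(9^2 + 5^2) = sqrt(106)
Step 3: |z1*z2| = |z1|*|z2| = sqrt(458) * sqrt(106) = sqrt(458 * 106) = sqrt(48548)
Step 4: = 220.3361

220.3361


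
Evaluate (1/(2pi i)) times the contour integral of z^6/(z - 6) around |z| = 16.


Step 1: f(z) = z^6, a = 6 is inside |z| = 16
Step 2: By Cauchy integral formula: (1/(2pi*i)) * integral = f(a)
Step 3: f(6) = 6^6 = 46656

46656


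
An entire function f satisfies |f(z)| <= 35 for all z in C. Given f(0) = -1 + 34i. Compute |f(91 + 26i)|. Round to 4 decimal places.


Step 1: By Liouville's theorem, a bounded entire function is constant.
Step 2: f(z) = f(0) = -1 + 34i for all z.
Step 3: |f(w)| = |-1 + 34i| = sqrt(1 + 1156)
Step 4: = 34.0147

34.0147


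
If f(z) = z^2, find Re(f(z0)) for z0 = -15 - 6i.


Step 1: z0 = -15 - 6i
Step 2: z0^2 = (-15)^2 - (-6)^2 + 180i
Step 3: real part = 225 - 36 = 189

189


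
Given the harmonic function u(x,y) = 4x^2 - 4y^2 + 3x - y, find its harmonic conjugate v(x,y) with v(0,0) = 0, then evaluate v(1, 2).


Step 1: v_x = -u_y = 8y + 1
Step 2: v_y = u_x = 8x + 3
Step 3: v = 8xy + x + 3y + C
Step 4: v(0,0) = 0 => C = 0
Step 5: v(1, 2) = 23

23


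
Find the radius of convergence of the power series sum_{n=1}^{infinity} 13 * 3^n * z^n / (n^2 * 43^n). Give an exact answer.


Step 1: General term a_n = 13 * 3^n / (n^2 * 43^n)
Step 2: By the root test, |a_n|^(1/n) = 13^(1/n) * 3 / (n^(2/n) * 43) -> 3/43 as n -> infinity (since 13^(1/n) -> 1 and n^(2/n) -> 1)
Step 3: R = 1/lim|a_n|^(1/n) = 43/3

43/3


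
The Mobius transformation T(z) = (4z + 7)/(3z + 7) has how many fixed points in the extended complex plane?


Step 1: Fixed points satisfy T(z) = z
Step 2: 3z^2 + 3z - 7 = 0
Step 3: Discriminant = 3^2 - 4*3*(-7) = 93
Step 4: Number of fixed points = 2

2


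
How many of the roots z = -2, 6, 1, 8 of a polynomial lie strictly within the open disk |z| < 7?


Step 1: Check each root:
  z = -2: |-2| = 2 < 7
  z = 6: |6| = 6 < 7
  z = 1: |1| = 1 < 7
  z = 8: |8| = 8 >= 7
Step 2: Count = 3

3


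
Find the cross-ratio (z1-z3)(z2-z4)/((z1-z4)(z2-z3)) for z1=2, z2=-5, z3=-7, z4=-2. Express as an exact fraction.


Step 1: (z1-z3)(z2-z4) = 9 * (-3) = -27
Step 2: (z1-z4)(z2-z3) = 4 * 2 = 8
Step 3: Cross-ratio = -27/8 = -27/8

-27/8


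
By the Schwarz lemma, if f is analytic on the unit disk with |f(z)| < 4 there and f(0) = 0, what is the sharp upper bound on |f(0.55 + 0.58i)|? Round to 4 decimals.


Step 1: g = f/4 maps D -> D with g(0) = 0, so by the Schwarz lemma |g(z)| <= |z|, i.e. |f(z)| <= 4|z|; this is sharp (f(z) = 4z).
Step 2: |z0|^2 = 0.55^2 + 0.58^2 = 0.6389
Step 3: |z0| = sqrt(0.6389) = 0.799312
Step 4: Best bound = 4 * |z0| = 4 * 0.799312 = 3.1972

3.1972


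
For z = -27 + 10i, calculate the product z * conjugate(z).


Step 1: conj(z) = -27 - 10i
Step 2: z * conj(z) = (-27)^2 + 10^2
Step 3: = 729 + 100 = 829

829


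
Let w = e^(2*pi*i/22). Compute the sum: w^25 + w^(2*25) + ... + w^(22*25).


Step 1: The sum sum_{j=1}^{n} w^(k*j) equals n if n | k, else 0.
Step 2: Here n = 22, k = 25
Step 3: Does n divide k? 22 | 25 -> False
Step 4: Sum = 0

0


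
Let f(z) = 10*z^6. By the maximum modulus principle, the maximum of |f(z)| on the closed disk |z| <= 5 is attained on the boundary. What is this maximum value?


Step 1: On |z| = 5, |f(z)| = 10 * |z|^6 = 10 * 5^6
Step 2: By maximum modulus principle, maximum is on boundary.
Step 3: Maximum = 10 * 15625 = 156250

156250


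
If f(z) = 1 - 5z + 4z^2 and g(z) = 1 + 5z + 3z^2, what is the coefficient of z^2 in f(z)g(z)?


Step 1: z^2 term in f*g comes from: (1)*(3z^2) + (-5z)*(5z) + (4z^2)*(1)
Step 2: = 3 - 25 + 4
Step 3: = -18

-18


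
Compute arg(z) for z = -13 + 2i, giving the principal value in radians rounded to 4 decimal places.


Step 1: z = -13 + 2i
Step 2: arg(z) = atan2(2, -13)
Step 3: arg(z) = 2.9889

2.9889


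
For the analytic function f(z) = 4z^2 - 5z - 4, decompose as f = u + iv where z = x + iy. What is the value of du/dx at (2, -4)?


Step 1: f(z) = 4(x+iy)^2 - 5(x+iy) - 4
Step 2: u = 4(x^2 - y^2) - 5x - 4
Step 3: u_x = 8x - 5
Step 4: At (2, -4): u_x = 16 - 5 = 11

11


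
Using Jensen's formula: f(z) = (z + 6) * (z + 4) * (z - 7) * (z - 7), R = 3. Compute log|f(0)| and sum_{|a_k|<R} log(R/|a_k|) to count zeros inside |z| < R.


Jensen's formula: (1/2pi)*integral log|f(Re^it)|dt = log|f(0)| + sum_{|a_k|<R} log(R/|a_k|)
Step 1: f(0) = 6 * 4 * (-7) * (-7) = 1176
Step 2: log|f(0)| = log|-6| + log|-4| + log|7| + log|7| = 7.0699
Step 3: Zeros inside |z| < 3: none
Step 4: Jensen sum = (empty sum) = 0
Step 5: n(R) = number of terms in the Jensen sum = count of zeros inside |z| < 3 = 0

0


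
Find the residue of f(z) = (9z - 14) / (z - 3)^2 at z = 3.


Step 1: Pole of order 2 at z = 3
Step 2: Res = lim d/dz [(z - 3)^2 * f(z)] as z -> 3
Step 3: (z - 3)^2 * f(z) = 9z - 14
Step 4: d/dz[9z - 14] = 9

9


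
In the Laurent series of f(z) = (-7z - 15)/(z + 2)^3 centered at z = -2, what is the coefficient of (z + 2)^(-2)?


Step 1: Write the numerator in powers of (z + 2): -7z - 15 = -7(z + 2) + (-7*(-2) - 15) = -7(z + 2) - 1
Step 2: Divide by (z + 2)^3: f(z) = -(z + 2)^(-3) - 7(z + 2)^(-2)
Step 3: This finite sum is the Laurent series of f about z = -2.
Step 4: Coefficient of (z + 2)^(-2) = coefficient of (z + 2) in the re-centred numerator = -7

-7


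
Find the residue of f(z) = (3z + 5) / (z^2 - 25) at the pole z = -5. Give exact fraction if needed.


Step 1: Q(z) = z^2 - 25 = (z + 5)(z - 5)
Step 2: Q'(z) = 2z
Step 3: Q'(-5) = -10, P(-5) = -10
Step 4: Res = P(-5)/Q'(-5) = -10/(-10) = 1

1


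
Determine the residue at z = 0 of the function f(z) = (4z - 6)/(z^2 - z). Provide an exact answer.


Step 1: Q(z) = z^2 - z = (z)(z - 1)
Step 2: Q'(z) = 2z - 1
Step 3: Q'(0) = -1, P(0) = -6
Step 4: Res = P(0)/Q'(0) = -6/(-1) = 6

6


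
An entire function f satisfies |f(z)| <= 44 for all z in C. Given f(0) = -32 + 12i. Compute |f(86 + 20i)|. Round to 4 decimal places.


Step 1: By Liouville's theorem, a bounded entire function is constant.
Step 2: f(z) = f(0) = -32 + 12i for all z.
Step 3: |f(w)| = |-32 + 12i| = sqrt(1024 + 144)
Step 4: = 34.176

34.176


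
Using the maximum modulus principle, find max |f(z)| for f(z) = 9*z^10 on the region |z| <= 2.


Step 1: On |z| = 2, |f(z)| = 9 * |z|^10 = 9 * 2^10
Step 2: By maximum modulus principle, maximum is on boundary.
Step 3: Maximum = 9 * 1024 = 9216

9216


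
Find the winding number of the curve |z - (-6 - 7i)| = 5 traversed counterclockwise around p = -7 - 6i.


Step 1: Center c = (-6, -7), radius = 5
Step 2: |p - c|^2 = (-1)^2 + 1^2 = 2
Step 3: r^2 = 25
Step 4: |p-c| < r so winding number = 1

1


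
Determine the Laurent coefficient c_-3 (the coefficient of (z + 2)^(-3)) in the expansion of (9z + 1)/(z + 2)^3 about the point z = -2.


Step 1: Write the numerator in powers of (z + 2): 9z + 1 = 9(z + 2) + (9*(-2) + 1) = 9(z + 2) - 17
Step 2: Divide by (z + 2)^3: f(z) = -17(z + 2)^(-3) + 9(z + 2)^(-2)
Step 3: This finite sum is the Laurent series of f about z = -2.
Step 4: Coefficient of (z + 2)^(-3) = 9*(-2) + 1 = -17

-17


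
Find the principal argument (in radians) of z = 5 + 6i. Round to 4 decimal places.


Step 1: z = 5 + 6i
Step 2: arg(z) = atan2(6, 5)
Step 3: arg(z) = 0.8761

0.8761


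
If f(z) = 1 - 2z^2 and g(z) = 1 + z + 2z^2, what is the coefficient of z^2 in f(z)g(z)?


Step 1: z^2 term in f*g comes from: (1)*(2z^2) + (0)*(z) + (-2z^2)*(1)
Step 2: = 2 + 0 - 2
Step 3: = 0

0


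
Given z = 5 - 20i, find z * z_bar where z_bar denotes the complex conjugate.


Step 1: conj(z) = 5 + 20i
Step 2: z * conj(z) = 5^2 + (-20)^2
Step 3: = 25 + 400 = 425

425


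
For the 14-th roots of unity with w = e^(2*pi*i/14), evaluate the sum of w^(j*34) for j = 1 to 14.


Step 1: The sum sum_{j=1}^{n} w^(k*j) equals n if n | k, else 0.
Step 2: Here n = 14, k = 34
Step 3: Does n divide k? 14 | 34 -> False
Step 4: Sum = 0

0


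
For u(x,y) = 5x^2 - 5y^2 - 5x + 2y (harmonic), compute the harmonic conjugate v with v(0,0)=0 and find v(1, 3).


Step 1: v_x = -u_y = 10y - 2
Step 2: v_y = u_x = 10x - 5
Step 3: v = 10xy - 2x - 5y + C
Step 4: v(0,0) = 0 => C = 0
Step 5: v(1, 3) = 13

13


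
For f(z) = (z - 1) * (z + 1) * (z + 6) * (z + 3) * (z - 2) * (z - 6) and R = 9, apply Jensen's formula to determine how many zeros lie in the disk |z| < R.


Jensen's formula: (1/2pi)*integral log|f(Re^it)|dt = log|f(0)| + sum_{|a_k|<R} log(R/|a_k|)
Step 1: f(0) = (-1) * 1 * 6 * 3 * (-2) * (-6) = -216
Step 2: log|f(0)| = log|1| + log|-1| + log|-6| + log|-3| + log|2| + log|6| = 5.3753
Step 3: Zeros inside |z| < 9: 1, -1, -6, -3, 2, 6
Step 4: Jensen sum = log(9/1) + log(9/1) + log(9/6) + log(9/3) + log(9/2) + log(9/6) = 7.8081
Step 5: n(R) = number of terms in the Jensen sum = count of zeros inside |z| < 9 = 6

6


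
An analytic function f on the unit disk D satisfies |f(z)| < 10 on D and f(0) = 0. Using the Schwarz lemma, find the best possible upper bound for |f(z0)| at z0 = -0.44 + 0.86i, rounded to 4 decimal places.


Step 1: g = f/10 maps D -> D with g(0) = 0, so by the Schwarz lemma |g(z)| <= |z|, i.e. |f(z)| <= 10|z|; this is sharp (f(z) = 10z).
Step 2: |z0|^2 = (-0.44)^2 + 0.86^2 = 0.9332
Step 3: |z0| = sqrt(0.9332) = 0.966023
Step 4: Best bound = 10 * |z0| = 10 * 0.966023 = 9.6602

9.6602


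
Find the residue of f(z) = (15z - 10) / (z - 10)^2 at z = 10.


Step 1: Pole of order 2 at z = 10
Step 2: Res = lim d/dz [(z - 10)^2 * f(z)] as z -> 10
Step 3: (z - 10)^2 * f(z) = 15z - 10
Step 4: d/dz[15z - 10] = 15

15


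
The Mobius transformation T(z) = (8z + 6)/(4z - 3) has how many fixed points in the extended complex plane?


Step 1: Fixed points satisfy T(z) = z
Step 2: 4z^2 - 11z - 6 = 0
Step 3: Discriminant = (-11)^2 - 4*4*(-6) = 217
Step 4: Number of fixed points = 2

2


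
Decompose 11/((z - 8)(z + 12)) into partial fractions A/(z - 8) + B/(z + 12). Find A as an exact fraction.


Step 1: Multiply both sides by (z - 8) and set z = 8
Step 2: A = 11 / (8 + 12)
Step 3: A = 11 / 20
Step 4: A = 11/20

11/20


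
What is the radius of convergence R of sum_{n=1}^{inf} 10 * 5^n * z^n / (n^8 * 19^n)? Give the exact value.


Step 1: General term a_n = 10 * 5^n / (n^8 * 19^n)
Step 2: By the root test, |a_n|^(1/n) = 10^(1/n) * 5 / (n^(8/n) * 19) -> 5/19 as n -> infinity (since 10^(1/n) -> 1 and n^(8/n) -> 1)
Step 3: R = 1/lim|a_n|^(1/n) = 19/5

19/5


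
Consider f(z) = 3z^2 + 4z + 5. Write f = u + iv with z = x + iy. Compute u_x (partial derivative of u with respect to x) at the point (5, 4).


Step 1: f(z) = 3(x+iy)^2 + 4(x+iy) + 5
Step 2: u = 3(x^2 - y^2) + 4x + 5
Step 3: u_x = 6x + 4
Step 4: At (5, 4): u_x = 30 + 4 = 34

34


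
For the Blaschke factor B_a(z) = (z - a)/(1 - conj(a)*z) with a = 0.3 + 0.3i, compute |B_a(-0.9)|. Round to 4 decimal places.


Step 1: Numerator z0 - a = -0.9 - (0.3 + 0.3i) = -1.2 - 0.3i
Step 2: Denominator 1 - conj(a)*z0 = 1 - (0.3 - 0.3i)*(-0.9) = 1.27 - 0.27i
Step 3: |z0 - a|^2 = (-1.2)^2 + (-0.3)^2 = 1.53; |1 - conj(a)*z0|^2 = 1.27^2 + (-0.27)^2 = 1.6858
Step 4: |B_a(-0.9)| = sqrt(1.53 / 1.6858) = sqrt(0.907581)
Step 5: = 0.9527

0.9527


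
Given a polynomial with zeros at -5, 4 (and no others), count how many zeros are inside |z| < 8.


Step 1: Check each root:
  z = -5: |-5| = 5 < 8
  z = 4: |4| = 4 < 8
Step 2: Count = 2

2


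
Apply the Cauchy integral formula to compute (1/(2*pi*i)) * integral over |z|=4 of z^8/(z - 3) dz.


Step 1: f(z) = z^8, a = 3 is inside |z| = 4
Step 2: By Cauchy integral formula: (1/(2pi*i)) * integral = f(a)
Step 3: f(3) = 3^8 = 6561

6561


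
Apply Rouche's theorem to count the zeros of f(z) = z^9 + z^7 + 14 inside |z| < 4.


Step 1: On |z| = 4 the three terms have sizes |z^9| = 4^9 = 262144, |z^7| = 4^7 = 16384, |14| = 14
Step 2: The dominant term is g(z) = z^9; let h(z) = z^7 + 14 so f = g + h
Step 3: On |z| = 4: |g| = 262144 and |h| <= 16384 + 14 = 16398
Step 4: Since 262144 > 16398, |h| < |g| on |z| = 4, so by Rouche f has the same number of zeros as g inside |z| < 4
Step 5: g(z) = z^9 has 9 zeros (all at the origin) inside |z| < 4. Answer = 9

9


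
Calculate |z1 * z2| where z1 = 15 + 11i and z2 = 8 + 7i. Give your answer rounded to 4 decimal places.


Step 1: |z1| = sqrt(15^2 + 11^2) = sqrt(346)
Step 2: |z2| = sqrt(8^2 + 7^2) = sqrt(113)
Step 3: |z1*z2| = |z1|*|z2| = sqrt(346) * sqrt(113) = sqrt(346 * 113) = sqrt(39098)
Step 4: = 197.7321

197.7321


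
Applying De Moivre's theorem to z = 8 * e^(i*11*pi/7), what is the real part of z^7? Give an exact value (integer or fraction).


Step 1: By De Moivre's theorem, z^7 = 8^7 * e^(i*7*11*pi/7) = 2097152 * (cos(11*pi) + i*sin(11*pi))
Step 2: |z|^7 = 8^7 = 2097152
Step 3: Reduce the angle mod 2*pi: 11*pi - 10*pi = pi
Step 4: cos(pi) = -1
Step 5: Re(z^7) = 2097152 * (-1) = -2097152

-2097152


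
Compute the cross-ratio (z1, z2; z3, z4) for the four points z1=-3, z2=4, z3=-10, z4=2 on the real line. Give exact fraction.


Step 1: (z1-z3)(z2-z4) = 7 * 2 = 14
Step 2: (z1-z4)(z2-z3) = (-5) * 14 = -70
Step 3: Cross-ratio = -14/70 = -1/5

-1/5


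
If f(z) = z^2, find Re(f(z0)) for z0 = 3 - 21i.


Step 1: z0 = 3 - 21i
Step 2: z0^2 = 3^2 - (-21)^2 - 126i
Step 3: real part = 9 - 441 = -432

-432


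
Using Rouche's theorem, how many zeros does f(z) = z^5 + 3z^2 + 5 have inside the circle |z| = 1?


Step 1: On |z| = 1 the three terms have sizes |z^5| = 1^5 = 1, |3z^2| = 3*1^2 = 3, |5| = 5
Step 2: The dominant term is g(z) = 5; let h(z) = z^5 + 3z^2 so f = g + h
Step 3: On |z| = 1: |g| = 5 and |h| <= 1 + 3 = 4
Step 4: Since 5 > 4, |h| < |g| on |z| = 1, so by Rouche f has the same number of zeros as g inside |z| < 1
Step 5: g(z) = 5 is a nonzero constant with no zeros inside |z| < 1. Answer = 0

0


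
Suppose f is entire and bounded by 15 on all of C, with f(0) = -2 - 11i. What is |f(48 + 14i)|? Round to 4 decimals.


Step 1: By Liouville's theorem, a bounded entire function is constant.
Step 2: f(z) = f(0) = -2 - 11i for all z.
Step 3: |f(w)| = |-2 - 11i| = sqrt(4 + 121)
Step 4: = 11.1803

11.1803


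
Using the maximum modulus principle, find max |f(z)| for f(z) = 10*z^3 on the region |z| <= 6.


Step 1: On |z| = 6, |f(z)| = 10 * |z|^3 = 10 * 6^3
Step 2: By maximum modulus principle, maximum is on boundary.
Step 3: Maximum = 10 * 216 = 2160

2160


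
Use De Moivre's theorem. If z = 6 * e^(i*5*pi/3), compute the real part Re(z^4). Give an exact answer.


Step 1: By De Moivre's theorem, z^4 = 6^4 * e^(i*4*5*pi/3) = 1296 * (cos(20*pi/3) + i*sin(20*pi/3))
Step 2: |z|^4 = 6^4 = 1296
Step 3: Reduce the angle mod 2*pi: 20*pi/3 - 6*pi = 2*pi/3
Step 4: cos(2*pi/3) = -1/2
Step 5: Re(z^4) = 1296 * (-1/2) = -648

-648


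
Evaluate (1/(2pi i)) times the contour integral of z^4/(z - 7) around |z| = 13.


Step 1: f(z) = z^4, a = 7 is inside |z| = 13
Step 2: By Cauchy integral formula: (1/(2pi*i)) * integral = f(a)
Step 3: f(7) = 7^4 = 2401

2401


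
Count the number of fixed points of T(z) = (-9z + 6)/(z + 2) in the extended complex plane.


Step 1: Fixed points satisfy T(z) = z
Step 2: z^2 + 11z - 6 = 0
Step 3: Discriminant = 11^2 - 4*1*(-6) = 145
Step 4: Number of fixed points = 2

2


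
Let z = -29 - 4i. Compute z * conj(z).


Step 1: conj(z) = -29 + 4i
Step 2: z * conj(z) = (-29)^2 + (-4)^2
Step 3: = 841 + 16 = 857

857


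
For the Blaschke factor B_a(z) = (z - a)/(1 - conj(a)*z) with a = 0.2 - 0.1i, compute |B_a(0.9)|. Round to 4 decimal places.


Step 1: Numerator z0 - a = 0.9 - (0.2 - 0.1i) = 0.7 + 0.1i
Step 2: Denominator 1 - conj(a)*z0 = 1 - (0.2 + 0.1i)*0.9 = 0.82 - 0.09i
Step 3: |z0 - a|^2 = 0.7^2 + 0.1^2 = 0.5; |1 - conj(a)*z0|^2 = 0.82^2 + (-0.09)^2 = 0.6805
Step 4: |B_a(0.9)| = sqrt(0.5 / 0.6805) = sqrt(0.734754)
Step 5: = 0.8572

0.8572


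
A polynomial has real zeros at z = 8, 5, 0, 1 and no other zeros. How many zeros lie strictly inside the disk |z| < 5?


Step 1: Check each root:
  z = 8: |8| = 8 >= 5
  z = 5: |5| = 5 >= 5
  z = 0: |0| = 0 < 5
  z = 1: |1| = 1 < 5
Step 2: Count = 2

2


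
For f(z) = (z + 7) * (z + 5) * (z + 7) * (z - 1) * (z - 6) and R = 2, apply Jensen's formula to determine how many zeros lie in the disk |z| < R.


Jensen's formula: (1/2pi)*integral log|f(Re^it)|dt = log|f(0)| + sum_{|a_k|<R} log(R/|a_k|)
Step 1: f(0) = 7 * 5 * 7 * (-1) * (-6) = 1470
Step 2: log|f(0)| = log|-7| + log|-5| + log|-7| + log|1| + log|6| = 7.293
Step 3: Zeros inside |z| < 2: 1
Step 4: Jensen sum = log(2/1) = 0.6931
Step 5: n(R) = number of terms in the Jensen sum = count of zeros inside |z| < 2 = 1

1


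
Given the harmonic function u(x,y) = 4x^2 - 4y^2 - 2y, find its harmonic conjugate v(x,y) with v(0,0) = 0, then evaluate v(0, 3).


Step 1: v_x = -u_y = 8y + 2
Step 2: v_y = u_x = 8x + 0
Step 3: v = 8xy + 2x + C
Step 4: v(0,0) = 0 => C = 0
Step 5: v(0, 3) = 0

0


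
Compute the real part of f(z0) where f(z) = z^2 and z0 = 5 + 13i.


Step 1: z0 = 5 + 13i
Step 2: z0^2 = 5^2 - 13^2 + 130i
Step 3: real part = 25 - 169 = -144

-144


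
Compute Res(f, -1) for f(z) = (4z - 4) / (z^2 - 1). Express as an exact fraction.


Step 1: Q(z) = z^2 - 1 = (z + 1)(z - 1)
Step 2: Q'(z) = 2z
Step 3: Q'(-1) = -2, P(-1) = -8
Step 4: Res = P(-1)/Q'(-1) = -8/(-2) = 4

4


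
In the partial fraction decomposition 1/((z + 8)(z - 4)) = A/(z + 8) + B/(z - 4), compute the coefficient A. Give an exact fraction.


Step 1: Multiply both sides by (z + 8) and set z = -8
Step 2: A = 1 / (-8 - 4)
Step 3: A = 1 / (-12)
Step 4: A = -1/12

-1/12


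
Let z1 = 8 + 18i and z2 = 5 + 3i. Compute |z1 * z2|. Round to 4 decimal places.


Step 1: |z1| = sqrt(8^2 + 18^2) = sqrt(388)
Step 2: |z2| = sqrt(5^2 + 3^2) = sqrt(34)
Step 3: |z1*z2| = |z1|*|z2| = sqrt(388) * sqrt(34) = sqrt(388 * 34) = sqrt(13192)
Step 4: = 114.8564

114.8564


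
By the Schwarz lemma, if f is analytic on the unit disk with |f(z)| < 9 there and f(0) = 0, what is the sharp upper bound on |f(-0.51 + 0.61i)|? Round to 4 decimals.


Step 1: g = f/9 maps D -> D with g(0) = 0, so by the Schwarz lemma |g(z)| <= |z|, i.e. |f(z)| <= 9|z|; this is sharp (f(z) = 9z).
Step 2: |z0|^2 = (-0.51)^2 + 0.61^2 = 0.6322
Step 3: |z0| = sqrt(0.6322) = 0.79511
Step 4: Best bound = 9 * |z0| = 9 * 0.79511 = 7.156

7.156


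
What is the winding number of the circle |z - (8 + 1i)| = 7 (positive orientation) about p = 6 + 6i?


Step 1: Center c = (8, 1), radius = 7
Step 2: |p - c|^2 = (-2)^2 + 5^2 = 29
Step 3: r^2 = 49
Step 4: |p-c| < r so winding number = 1

1
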